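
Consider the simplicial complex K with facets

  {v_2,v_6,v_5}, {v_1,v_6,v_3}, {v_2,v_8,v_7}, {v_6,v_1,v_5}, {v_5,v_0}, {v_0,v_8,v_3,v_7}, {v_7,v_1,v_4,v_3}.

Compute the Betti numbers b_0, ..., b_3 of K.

b_0 = 1, b_1 = 2, b_2 = 0, b_3 = 0.

We work with the vertex ordering v_0 < v_1 < v_2 < v_3 < v_4 < v_5 < v_6 < v_7 < v_8. The simplices of K, each written with vertices in increasing order, are:

  0-simplices (9): [v_0], [v_1], [v_2], [v_3], [v_4], [v_5], [v_6], [v_7], [v_8]
  1-simplices (20): (20 of them)
  2-simplices (12): (12 of them)
  3-simplices (2): [v_0,v_3,v_7,v_8], [v_1,v_3,v_4,v_7]

Hence C_0 ≅ Z^9, C_1 ≅ Z^20, C_2 ≅ Z^12, C_3 ≅ Z^2.

The boundary map ∂_1: C_1 → C_0 sends each edge [p,q] (with p < q) to q − p. For instance
  ∂[v_2,v_8] = [v_8] − [v_2].
As a 9×20 matrix over Z this has rank 8, with invariant factors (1,1,1,1,1,1,1,1).

The boundary map ∂_2: C_2 → C_1 acts by ∂[p,q,r] = [q,r] − [p,r] + [p,q]. For instance
  ∂[v_2,v_7,v_8] = [v_7,v_8] − [v_2,v_8] + [v_2,v_7],
  ∂[v_2,v_5,v_6] = [v_5,v_6] − [v_2,v_6] + [v_2,v_5].
The 20×12 boundary matrix has rank 10 and Smith normal form diag(1,1,1,1,1,1,1,1,1,1).

Boundary ∂_3: C_3 → C_2 sends each 3-simplex σ to the alternating sum Σ_i (−1)^i (σ with its i-th vertex removed). For instance
  ∂[v_0,v_3,v_7,v_8] = [v_3,v_7,v_8] − [v_0,v_7,v_8] + [v_0,v_3,v_8] − [v_0,v_3,v_7],
  ∂[v_1,v_3,v_4,v_7] = [v_3,v_4,v_7] − [v_1,v_4,v_7] + [v_1,v_3,v_7] − [v_1,v_3,v_4].
The resulting 12×2 matrix has rank 2, and its Smith normal form has invariant factors (1,1).

Now H_k = ker ∂_k / im ∂_{k+1}, so:

  H_0: rank C_0 − rank ∂_1 = 9 − 8 = 1, and the invariant factors of ∂_1 are all 1, so H_0 = Z.
  H_1: rank ker ∂_1 − rank ∂_2 = (20 − 8) − 10 = 2, and the invariant factors of ∂_2 are all 1, so H_1 = Z^2.
  H_2: rank ker ∂_2 − rank ∂_3 = (12 − 10) − 2 = 0, and the invariant factors of ∂_3 are all 1, so H_2 = 0.
  H_3: rank ker ∂_3 − rank ∂_4 = (2 − 2) − 0 = 0, and there is no ∂_4, so H_3 = 0.

As a check, the Euler characteristic is 9 − 20 + 12 − 2 = -1, which agrees with 1 − 2 + 0 − 0 = -1.

Hence the Betti numbers are b_0 = 1, b_1 = 2, b_2 = 0, b_3 = 0.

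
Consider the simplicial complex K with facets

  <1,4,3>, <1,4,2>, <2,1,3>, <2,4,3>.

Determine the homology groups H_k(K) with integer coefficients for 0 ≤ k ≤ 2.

H_0 = Z,  H_1 = 0,  H_2 = Z.

Take the total order 1 < 2 < 3 < 4 on the vertex set. Then K (dimension 2) consists of the simplices:

  0-simplices (4): [1], [2], [3], [4]
  1-simplices (6): [1,2], [1,3], [1,4], [2,3], [2,4], [3,4]
  2-simplices (4): [1,2,3], [1,2,4], [1,3,4], [2,3,4]

so the chain groups are C_0 ≅ Z^4, C_1 ≅ Z^6, C_2 ≅ Z^4.

Boundary ∂_1: C_1 → C_0 sends each edge [p,q] (with p < q) to q − p. For instance
  ∂[1,4] = [4] − [1].
The resulting 4×6 matrix has rank 3, and its Smith normal form has invariant factors (1,1,1).

The boundary map ∂_2: C_2 → C_1 maps a triangle to the signed sum of its edges. For instance
  ∂[1,2,3] = [2,3] − [1,3] + [1,2],
  ∂[2,3,4] = [3,4] − [2,4] + [2,3].
As a 6×4 matrix over Z this has rank 3, with invariant factors (1,1,1).

Computing H_k = (kernel of ∂_k) / (image of ∂_{k+1}):

  H_0: rank C_0 − rank ∂_1 = 4 − 3 = 1, and the invariant factors of ∂_1 are all 1, so H_0 = Z.
  H_1: rank ker ∂_1 − rank ∂_2 = (6 − 3) − 3 = 0, and the invariant factors of ∂_2 are all 1, so H_1 = 0.
  H_2: rank ker ∂_2 − rank ∂_3 = (4 − 3) − 0 = 1, and there is no ∂_3, so H_2 = Z.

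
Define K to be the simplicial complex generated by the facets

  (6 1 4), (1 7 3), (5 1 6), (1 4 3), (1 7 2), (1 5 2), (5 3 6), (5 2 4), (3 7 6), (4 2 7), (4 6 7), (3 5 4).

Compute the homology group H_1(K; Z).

Take the total order 1 < 2 < 3 < 4 < 5 < 6 < 7 on the vertex set. Then K (dimension 2) consists of the simplices:

  0-simplices (7): [1], [2], [3], [4], [5], [6], [7]
  1-simplices (18): [1,2], [1,3], [1,4], [1,5], [1,6], [1,7], [2,4], [2,5], [2,7], [3,4], [3,5], [3,6], [3,7], [4,5], [4,6], [4,7], [5,6], [6,7]
  2-simplices (12): [1,2,5], [1,2,7], [1,3,4], [1,3,7], [1,4,6], [1,5,6], [2,4,5], [2,4,7], [3,4,5], [3,5,6], [3,6,7], [4,6,7]

Hence C_0 ≅ Z^7, C_1 ≅ Z^18, C_2 ≅ Z^12.

Boundary ∂_1: C_1 → C_0 maps an edge to its endpoints' difference, ∂[p,q] = q − p. For instance
  ∂[3,5] = [5] − [3].
As a 7×18 matrix over Z this has rank 6, with invariant factors (1,1,1,1,1,1).

∂_2: C_2 → C_1 acts by ∂[p,q,r] = [q,r] − [p,r] + [p,q]. For instance
  ∂[1,2,5] = [2,5] − [1,5] + [1,2],
  ∂[1,3,7] = [3,7] − [1,7] + [1,3].
As a 18×12 matrix over Z this has rank 12, with invariant factors (1,1,1,1,1,1,1,1,1,1,1,2).

From H_k ≅ ker(∂_k) / im(∂_{k+1}) we obtain:

  H_1: rank ker ∂_1 − rank ∂_2 = (18 − 6) − 12 = 0, and ∂_2 has invariant factor 2 > 1, so H_1 ≅ Z/2.

(K is a triangulation of the real projective plane RP^2.)

H_1 ≅ Z/2.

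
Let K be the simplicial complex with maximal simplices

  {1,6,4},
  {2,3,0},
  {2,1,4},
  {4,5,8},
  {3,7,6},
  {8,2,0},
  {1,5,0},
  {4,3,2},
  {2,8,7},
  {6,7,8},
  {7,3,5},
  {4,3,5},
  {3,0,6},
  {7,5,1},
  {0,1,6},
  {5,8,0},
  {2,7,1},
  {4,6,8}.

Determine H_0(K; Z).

H_0 ≅ Z.

Order the vertices as 0 < 1 < 2 < 3 < 4 < 5 < 6 < 7 < 8. Listing each simplex with vertices in this order, K has dimension 2 with simplices:

  0-simplices (9): [0], [1], [2], [3], [4], [5], [6], [7], [8]
  1-simplices (27): (27 of them)
  2-simplices (18): [0,1,5], [0,1,6], [0,2,3], [0,2,8], [0,3,6], [0,5,8], [1,2,4], [1,2,7], [1,4,6], [1,5,7], [2,3,4], [2,7,8], [3,4,5], [3,5,7], [3,6,7], [4,5,8], [4,6,8], [6,7,8]

Hence C_0 ≅ Z^9, C_1 ≅ Z^27, C_2 ≅ Z^18.

∂_1: C_1 → C_0 sends each edge [p,q] (with p < q) to q − p.
The resulting 9×27 matrix has rank 8, and its Smith normal form has invariant factors (1,1,1,1,1,1,1,1).

∂_2: C_2 → C_1 acts by ∂[p,q,r] = [q,r] − [p,r] + [p,q]. For instance
  ∂[3,6,7] = [6,7] − [3,7] + [3,6],
  ∂[0,2,3] = [2,3] − [0,3] + [0,2].
As a 27×18 matrix over Z this has rank 17, with invariant factors (1,1,1,1,1,1,1,1,1,1,1,1,1,1,1,1,1).

From H_k ≅ ker(∂_k) / im(∂_{k+1}) we obtain:

  H_0: rank C_0 − rank ∂_1 = 9 − 8 = 1, and the invariant factors of ∂_1 are all 1, so H_0 = Z.

(K is a triangulation of the torus T^2.)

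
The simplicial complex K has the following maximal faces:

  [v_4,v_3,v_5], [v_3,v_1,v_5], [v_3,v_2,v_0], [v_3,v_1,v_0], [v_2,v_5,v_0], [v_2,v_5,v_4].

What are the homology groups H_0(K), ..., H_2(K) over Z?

We work with the vertex ordering v_0 < v_1 < v_2 < v_3 < v_4 < v_5. The simplices of K, each written with vertices in increasing order, are:

  0-simplices (6): [v_0], [v_1], [v_2], [v_3], [v_4], [v_5]
  1-simplices (12): [v_0,v_1], [v_0,v_2], [v_0,v_3], [v_0,v_5], [v_1,v_3], [v_1,v_5], [v_2,v_3], [v_2,v_4], [v_2,v_5], [v_3,v_4], [v_3,v_5], [v_4,v_5]
  2-simplices (6): [v_0,v_1,v_3], [v_0,v_2,v_3], [v_0,v_2,v_5], [v_1,v_3,v_5], [v_2,v_4,v_5], [v_3,v_4,v_5]

so the chain groups are C_0 ≅ Z^6, C_1 ≅ Z^12, C_2 ≅ Z^6.

∂_1: C_1 → C_0 is given by ∂[p,q] = [q] − [p]. For instance
  ∂[v_4,v_5] = [v_5] − [v_4].
The 6×12 boundary matrix has rank 5 and Smith normal form diag(1,1,1,1,1).

The boundary map ∂_2: C_2 → C_1 acts by ∂[p,q,r] = [q,r] − [p,r] + [p,q]. For instance
  ∂[v_3,v_4,v_5] = [v_4,v_5] − [v_3,v_5] + [v_3,v_4],
  ∂[v_2,v_4,v_5] = [v_4,v_5] − [v_2,v_5] + [v_2,v_4].
As a 12×6 matrix over Z this has rank 6, with invariant factors (1,1,1,1,1,1).

From H_k ≅ ker(∂_k) / im(∂_{k+1}) we obtain:

  H_0: rank C_0 − rank ∂_1 = 6 − 5 = 1, and the invariant factors of ∂_1 are all 1, so H_0 = Z.
  H_1: rank ker ∂_1 − rank ∂_2 = (12 − 5) − 6 = 1, and the invariant factors of ∂_2 are all 1, so H_1 = Z.
  H_2: rank ker ∂_2 − rank ∂_3 = (6 − 6) − 0 = 0, and there is no ∂_3, so H_2 = 0.

As a check, the Euler characteristic is 6 − 12 + 6 = 0, which agrees with 1 − 1 + 0 = 0.
(K is a triangulation of the cylinder S^1 x I.)

H_0 = Z,  H_1 = Z,  H_2 = 0.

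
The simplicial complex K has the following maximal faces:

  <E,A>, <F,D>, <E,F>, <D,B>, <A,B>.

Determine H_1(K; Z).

We work with the vertex ordering A < B < D < E < F. The simplices of K, each written with vertices in increasing order, are:

  0-simplices (5): A, B, D, E, F
  1-simplices (5): AB, AE, BD, DF, EF

Hence C_0 ≅ Z^5, C_1 ≅ Z^5.

∂_1: C_1 → C_0 sends each edge [p,q] (with p < q) to q − p. For instance
  ∂EF = F − E.
As a 5×5 matrix over Z this has rank 4, with invariant factors (1,1,1,1).

Reading off H_k = ker ∂_k / im ∂_{k+1}:

  H_1: rank ker ∂_1 − rank ∂_2 = (5 − 4) − 0 = 1, and there is no ∂_2, so H_1 ≅ Z.

(K is a triangulation of the circle S^1.)

H_1 = Z.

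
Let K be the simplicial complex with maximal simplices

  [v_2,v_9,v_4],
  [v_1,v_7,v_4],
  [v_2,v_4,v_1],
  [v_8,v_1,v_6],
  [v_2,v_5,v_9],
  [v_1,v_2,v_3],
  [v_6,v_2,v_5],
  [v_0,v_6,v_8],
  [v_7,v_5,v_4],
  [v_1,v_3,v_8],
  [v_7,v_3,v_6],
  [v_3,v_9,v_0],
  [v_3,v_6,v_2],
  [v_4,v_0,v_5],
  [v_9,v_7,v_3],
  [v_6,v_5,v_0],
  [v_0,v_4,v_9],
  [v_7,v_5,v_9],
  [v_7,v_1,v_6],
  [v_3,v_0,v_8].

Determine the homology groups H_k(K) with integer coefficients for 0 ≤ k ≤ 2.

K has 10 vertices, 30 edges, 20 triangles.
rank ∂_0 = 0, rank ∂_1 = 9 ⇒ b_0 = 10 − 0 − 9 = 1; all invariant factors of ∂_1 are 1 so no torsion. So H_0 ≅ Z.
rank ∂_1 = 9, rank ∂_2 = 20 ⇒ b_1 = 30 − 9 − 20 = 1; ∂_2 has invariant factor(s) [2] giving torsion. So H_1 ≅ Z × Z/2.
rank ∂_2 = 20, rank ∂_3 = 0 ⇒ b_2 = 20 − 20 − 0 = 0. So H_2 ≅ 0.

H_0 = Z,  H_1 = Z × Z/2,  H_2 = 0.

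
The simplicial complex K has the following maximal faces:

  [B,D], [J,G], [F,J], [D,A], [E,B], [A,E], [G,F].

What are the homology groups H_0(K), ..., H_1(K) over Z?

H_0 ≅ Z^2,  H_1 ≅ Z^2.

Take the total order A < B < D < E < F < G < J on the vertex set. Then K (dimension 1) consists of the simplices:

  0-simplices (7): A, B, D, E, F, G, J
  1-simplices (7): AD, AE, BD, BE, FG, FJ, GJ

giving chain groups C_0 ≅ Z^7, C_1 ≅ Z^7.

The boundary map ∂_1: C_1 → C_0 sends each edge [p,q] (with p < q) to q − p. For instance
  ∂BE = E − B.
This gives a 7×7 integer matrix of rank 5; reducing to Smith normal form yields diagonal entries (1,1,1,1,1).

From H_k ≅ ker(∂_k) / im(∂_{k+1}) we obtain:

  H_0: rank C_0 − rank ∂_1 = 7 − 5 = 2, and the invariant factors of ∂_1 are all 1, so H_0 = Z^2.
  H_1: rank ker ∂_1 − rank ∂_2 = (7 − 5) − 0 = 2, and there is no ∂_2, so H_1 = Z^2.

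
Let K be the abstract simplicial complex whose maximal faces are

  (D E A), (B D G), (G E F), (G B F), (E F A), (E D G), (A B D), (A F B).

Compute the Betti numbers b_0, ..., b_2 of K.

b_0 = 1, b_1 = 0, b_2 = 1.

Take the total order A < B < D < E < F < G on the vertex set. Then K (dimension 2) consists of the simplices:

  0-simplices (6): A, B, D, E, F, G
  1-simplices (12): AB, AD, AE, AF, BD, BF, BG, DE, DG, EF, EG, FG
  2-simplices (8): ABD, ABF, ADE, AEF, BDG, BFG, DEG, EFG

so the chain groups are C_0 ≅ Z^6, C_1 ≅ Z^12, C_2 ≅ Z^8.

The boundary map ∂_1: C_1 → C_0 sends each edge [p,q] (with p < q) to q − p. For instance
  ∂AB = B − A.
The resulting 6×12 matrix has rank 5, and its Smith normal form has invariant factors (1,1,1,1,1).

∂_2: C_2 → C_1 acts by ∂[p,q,r] = [q,r] − [p,r] + [p,q]. For instance
  ∂ABF = BF − AF + AB,
  ∂EFG = FG − EG + EF.
The resulting 12×8 matrix has rank 7, and its Smith normal form has invariant factors (1,1,1,1,1,1,1).

Reading off H_k = ker ∂_k / im ∂_{k+1}:

  H_0: rank C_0 − rank ∂_1 = 6 − 5 = 1, and the invariant factors of ∂_1 are all 1, so H_0 ≅ Z.
  H_1: rank ker ∂_1 − rank ∂_2 = (12 − 5) − 7 = 0, and the invariant factors of ∂_2 are all 1, so H_1 ≅ 0.
  H_2: rank ker ∂_2 − rank ∂_3 = (8 − 7) − 0 = 1, and there is no ∂_3, so H_2 ≅ Z.

(K is a triangulation of the 2-sphere S^2.)

Hence the Betti numbers are b_0 = 1, b_1 = 0, b_2 = 1.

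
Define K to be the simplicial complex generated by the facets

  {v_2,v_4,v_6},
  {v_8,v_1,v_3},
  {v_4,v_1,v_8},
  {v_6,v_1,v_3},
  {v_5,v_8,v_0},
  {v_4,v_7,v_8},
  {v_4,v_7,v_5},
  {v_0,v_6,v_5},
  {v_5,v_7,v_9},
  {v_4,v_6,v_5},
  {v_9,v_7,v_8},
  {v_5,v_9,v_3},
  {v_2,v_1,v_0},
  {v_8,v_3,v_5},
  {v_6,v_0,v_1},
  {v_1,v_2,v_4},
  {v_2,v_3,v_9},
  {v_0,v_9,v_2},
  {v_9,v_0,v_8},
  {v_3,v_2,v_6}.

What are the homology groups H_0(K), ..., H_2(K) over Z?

Order the vertices as v_0 < v_1 < v_2 < v_3 < v_4 < v_5 < v_6 < v_7 < v_8 < v_9. Listing each simplex with vertices in this order, K has dimension 2 with simplices:

  0-simplices (10): [v_0], [v_1], [v_2], [v_3], [v_4], [v_5], [v_6], [v_7], [v_8], [v_9]
  1-simplices (30): (30 of them)
  2-simplices (20): (20 of them)

Hence C_0 ≅ Z^10, C_1 ≅ Z^30, C_2 ≅ Z^20.

Boundary ∂_1: C_1 → C_0 maps an edge to its endpoints' difference, ∂[p,q] = q − p. For instance
  ∂[v_0,v_2] = [v_2] − [v_0].
This gives a 10×30 integer matrix of rank 9; reducing to Smith normal form yields diagonal entries (1,1,1,1,1,1,1,1,1).

∂_2: C_2 → C_1 maps a triangle to the signed sum of its edges. For instance
  ∂[v_1,v_2,v_4] = [v_2,v_4] − [v_1,v_4] + [v_1,v_2],
  ∂[v_0,v_1,v_2] = [v_1,v_2] − [v_0,v_2] + [v_0,v_1].
As a 30×20 matrix over Z this has rank 20, with invariant factors (1,1,1,1,1,1,1,1,1,1,1,1,1,1,1,1,1,1,1,2).

Now H_k = ker ∂_k / im ∂_{k+1}, so:

  H_0: rank C_0 − rank ∂_1 = 10 − 9 = 1, and the invariant factors of ∂_1 are all 1, so H_0 ≅ Z.
  H_1: rank ker ∂_1 − rank ∂_2 = (30 − 9) − 20 = 1, and ∂_2 has invariant factor 2 > 1, so H_1 ≅ Z ⊕ Z/2.
  H_2: rank ker ∂_2 − rank ∂_3 = (20 − 20) − 0 = 0, and there is no ∂_3, so H_2 ≅ 0.

As a check, the Euler characteristic is 10 − 30 + 20 = 0, which agrees with 1 − 1 + 0 = 0.
(K is a triangulation of the Klein bottle.)

H_0 ≅ Z,  H_1 ≅ Z ⊕ Z/2,  H_2 = 0.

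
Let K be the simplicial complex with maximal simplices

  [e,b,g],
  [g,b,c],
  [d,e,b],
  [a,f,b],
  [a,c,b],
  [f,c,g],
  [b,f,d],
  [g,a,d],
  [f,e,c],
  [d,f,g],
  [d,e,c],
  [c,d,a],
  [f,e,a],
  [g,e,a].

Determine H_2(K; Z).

We work with the vertex ordering a < b < c < d < e < f < g. The simplices of K, each written with vertices in increasing order, are:

  0-simplices (7): a, b, c, d, e, f, g
  1-simplices (21): ab, ac, ad, ae, af, ag, bc, bd, be, bf, bg, cd, ce, cf, cg, de, df, dg, ef, eg, fg
  2-simplices (14): abc, abf, acd, adg, aef, aeg, bcg, bde, bdf, beg, cde, cef, cfg, dfg

so the chain groups are C_0 ≅ Z^7, C_1 ≅ Z^21, C_2 ≅ Z^14.

∂_1: C_1 → C_0 is given by ∂[p,q] = [q] − [p].
As a 7×21 matrix over Z this has rank 6, with invariant factors (1,1,1,1,1,1).

Boundary ∂_2: C_2 → C_1 acts by ∂[p,q,r] = [q,r] − [p,r] + [p,q]. For instance
  ∂cef = ef − cf + ce,
  ∂abf = bf − af + ab.
This gives a 21×14 integer matrix of rank 13; reducing to Smith normal form yields diagonal entries (1,1,1,1,1,1,1,1,1,1,1,1,1).

From H_k ≅ ker(∂_k) / im(∂_{k+1}) we obtain:

  H_2: rank ker ∂_2 − rank ∂_3 = (14 − 13) − 0 = 1, and there is no ∂_3, so H_2 = Z.

H_2 ≅ Z.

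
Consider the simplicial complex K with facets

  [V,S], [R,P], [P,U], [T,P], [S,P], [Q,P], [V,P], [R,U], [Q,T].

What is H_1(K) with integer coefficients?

H_1 = Z^3.

We work with the vertex ordering P < Q < R < S < T < U < V. The simplices of K, each written with vertices in increasing order, are:

  0-simplices (7): P, Q, R, S, T, U, V
  1-simplices (9): PQ, PR, PS, PT, PU, PV, QT, RU, SV

Hence C_0 ≅ Z^7, C_1 ≅ Z^9.

The boundary map ∂_1: C_1 → C_0 sends each edge [p,q] (with p < q) to q − p.
As a 7×9 matrix over Z this has rank 6, with invariant factors (1,1,1,1,1,1).

From H_k ≅ ker(∂_k) / im(∂_{k+1}) we obtain:

  H_1: rank ker ∂_1 − rank ∂_2 = (9 − 6) − 0 = 3, and there is no ∂_2, so H_1 = Z^3.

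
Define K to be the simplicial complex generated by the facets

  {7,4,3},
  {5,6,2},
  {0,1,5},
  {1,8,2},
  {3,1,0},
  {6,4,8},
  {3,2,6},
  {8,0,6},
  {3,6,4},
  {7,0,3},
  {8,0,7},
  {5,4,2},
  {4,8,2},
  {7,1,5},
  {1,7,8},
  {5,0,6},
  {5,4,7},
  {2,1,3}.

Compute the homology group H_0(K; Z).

H_0 ≅ Z.

K has 9 vertices, 27 edges, 18 triangles.
rank ∂_0 = 0, rank ∂_1 = 8 ⇒ b_0 = 9 − 0 − 8 = 1; all invariant factors of ∂_1 are 1 so no torsion. So H_0 ≅ Z.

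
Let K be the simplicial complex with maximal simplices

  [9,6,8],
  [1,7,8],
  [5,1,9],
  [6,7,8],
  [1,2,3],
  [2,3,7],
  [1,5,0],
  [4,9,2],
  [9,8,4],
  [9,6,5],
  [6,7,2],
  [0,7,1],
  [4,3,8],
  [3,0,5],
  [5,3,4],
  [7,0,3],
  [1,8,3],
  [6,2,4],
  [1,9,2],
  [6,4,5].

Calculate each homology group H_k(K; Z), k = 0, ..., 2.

Take the total order 0 < 1 < 2 < 3 < 4 < 5 < 6 < 7 < 8 < 9 on the vertex set. Then K (dimension 2) consists of the simplices:

  0-simplices (10): [0], [1], [2], [3], [4], [5], [6], [7], [8], [9]
  1-simplices (30): (30 of them)
  2-simplices (20): (20 of them)

so the chain groups are C_0 ≅ Z^10, C_1 ≅ Z^30, C_2 ≅ Z^20.

∂_1: C_1 → C_0 sends each edge [p,q] (with p < q) to q − p. For instance
  ∂[3,8] = [8] − [3].
The resulting 10×30 matrix has rank 9, and its Smith normal form has invariant factors (1,1,1,1,1,1,1,1,1).

Boundary ∂_2: C_2 → C_1 maps a triangle to the signed sum of its edges. For instance
  ∂[1,2,9] = [2,9] − [1,9] + [1,2],
  ∂[0,3,7] = [3,7] − [0,7] + [0,3].
This gives a 30×20 integer matrix of rank 20; reducing to Smith normal form yields diagonal entries (1,1,1,1,1,1,1,1,1,1,1,1,1,1,1,1,1,1,1,2).

Now H_k = ker ∂_k / im ∂_{k+1}, so:

  H_0: rank C_0 − rank ∂_1 = 10 − 9 = 1, and the invariant factors of ∂_1 are all 1, so H_0 = Z.
  H_1: rank ker ∂_1 − rank ∂_2 = (30 − 9) − 20 = 1, and ∂_2 has invariant factor 2 > 1, so H_1 = Z ⊕ Z/2.
  H_2: rank ker ∂_2 − rank ∂_3 = (20 − 20) − 0 = 0, and there is no ∂_3, so H_2 = 0.

As a check, the Euler characteristic is 10 − 30 + 20 = 0, which agrees with 1 − 1 + 0 = 0.

H_0 = Z,  H_1 = Z ⊕ Z/2,  H_2 = 0.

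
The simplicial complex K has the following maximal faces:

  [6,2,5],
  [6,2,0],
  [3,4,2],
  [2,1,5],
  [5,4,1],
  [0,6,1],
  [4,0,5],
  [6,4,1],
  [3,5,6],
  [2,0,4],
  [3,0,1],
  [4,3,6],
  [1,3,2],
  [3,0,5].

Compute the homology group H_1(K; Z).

H_1 ≅ Z^2.

Fix the vertex order 0 < 1 < 2 < 3 < 4 < 5 < 6 and write every simplex with vertices in increasing order. Then dim K = 2 and the simplices of K are:

  0-simplices (7): [0], [1], [2], [3], [4], [5], [6]
  1-simplices (21): [0,1], [0,2], [0,3], [0,4], [0,5], [0,6], [1,2], [1,3], [1,4], [1,5], [1,6], [2,3], [2,4], [2,5], [2,6], [3,4], [3,5], [3,6], [4,5], [4,6], [5,6]
  2-simplices (14): [0,1,3], [0,1,6], [0,2,4], [0,2,6], [0,3,5], [0,4,5], [1,2,3], [1,2,5], [1,4,5], [1,4,6], [2,3,4], [2,5,6], [3,4,6], [3,5,6]

Hence C_0 ≅ Z^7, C_1 ≅ Z^21, C_2 ≅ Z^14.

Boundary ∂_1: C_1 → C_0 sends each edge [p,q] (with p < q) to q − p. For instance
  ∂[1,5] = [5] − [1].
The 7×21 boundary matrix has rank 6 and Smith normal form diag(1,1,1,1,1,1).

Boundary ∂_2: C_2 → C_1 sends each 2-simplex [p,q,r] to [q,r] − [p,r] + [p,q]. For instance
  ∂[0,2,4] = [2,4] − [0,4] + [0,2],
  ∂[3,5,6] = [5,6] − [3,6] + [3,5].
The 21×14 boundary matrix has rank 13 and Smith normal form diag(1,1,1,1,1,1,1,1,1,1,1,1,1).

Now H_k = ker ∂_k / im ∂_{k+1}, so:

  H_1: rank ker ∂_1 − rank ∂_2 = (21 − 6) − 13 = 2, and the invariant factors of ∂_2 are all 1, so H_1 = Z^2.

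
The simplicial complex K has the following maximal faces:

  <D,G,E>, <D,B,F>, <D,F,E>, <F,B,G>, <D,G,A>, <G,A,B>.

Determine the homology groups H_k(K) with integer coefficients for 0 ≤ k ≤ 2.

We work with the vertex ordering A < B < D < E < F < G. The simplices of K, each written with vertices in increasing order, are:

  0-simplices (6): A, B, D, E, F, G
  1-simplices (12): AB, AD, AG, BD, BF, BG, DE, DF, DG, EF, EG, FG
  2-simplices (6): ABG, ADG, BDF, BFG, DEF, DEG

Hence C_0 ≅ Z^6, C_1 ≅ Z^12, C_2 ≅ Z^6.

∂_1: C_1 → C_0 maps an edge to its endpoints' difference, ∂[p,q] = q − p.
The 6×12 boundary matrix has rank 5 and Smith normal form diag(1,1,1,1,1).

Boundary ∂_2: C_2 → C_1 maps a triangle to the signed sum of its edges. For instance
  ∂BFG = FG − BG + BF,
  ∂ABG = BG − AG + AB.
As a 12×6 matrix over Z this has rank 6, with invariant factors (1,1,1,1,1,1).

Reading off H_k = ker ∂_k / im ∂_{k+1}:

  H_0: rank C_0 − rank ∂_1 = 6 − 5 = 1, and the invariant factors of ∂_1 are all 1, so H_0 = Z.
  H_1: rank ker ∂_1 − rank ∂_2 = (12 − 5) − 6 = 1, and the invariant factors of ∂_2 are all 1, so H_1 = Z.
  H_2: rank ker ∂_2 − rank ∂_3 = (6 − 6) − 0 = 0, and there is no ∂_3, so H_2 = 0.

As a check, the Euler characteristic is 6 − 12 + 6 = 0, which agrees with 1 − 1 + 0 = 0.

H_0 = Z,  H_1 = Z,  H_2 = 0.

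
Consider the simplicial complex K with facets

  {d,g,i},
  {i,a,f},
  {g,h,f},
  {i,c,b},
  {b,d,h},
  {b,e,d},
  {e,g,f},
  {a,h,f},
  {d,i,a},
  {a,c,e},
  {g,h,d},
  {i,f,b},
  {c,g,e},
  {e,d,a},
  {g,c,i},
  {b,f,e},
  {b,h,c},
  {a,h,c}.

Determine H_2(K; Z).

H_2 = Z.

We work with the vertex ordering a < b < c < d < e < f < g < h < i. The simplices of K, each written with vertices in increasing order, are:

  0-simplices (9): a, b, c, d, e, f, g, h, i
  1-simplices (27): ac, ad, ae, af, ah, ai, bc, bd, be, bf, bh, bi, ce, cg, ch, ci, de, dg, dh, di, ef, eg, fg, fh, fi, gh, gi
  2-simplices (18): ace, ach, ade, adi, afh, afi, bch, bci, bde, bdh, bef, bfi, ceg, cgi, dgh, dgi, efg, fgh

giving chain groups C_0 ≅ Z^9, C_1 ≅ Z^27, C_2 ≅ Z^18.

The boundary map ∂_1: C_1 → C_0 sends each edge [p,q] (with p < q) to q − p.
The 9×27 boundary matrix has rank 8 and Smith normal form diag(1,1,1,1,1,1,1,1).

Boundary ∂_2: C_2 → C_1 sends each 2-simplex [p,q,r] to [q,r] − [p,r] + [p,q]. For instance
  ∂dgi = gi − di + dg,
  ∂fgh = gh − fh + fg.
The 27×18 boundary matrix has rank 17 and Smith normal form diag(1,1,1,1,1,1,1,1,1,1,1,1,1,1,1,1,1).

Now H_k = ker ∂_k / im ∂_{k+1}, so:

  H_2: rank ker ∂_2 − rank ∂_3 = (18 − 17) − 0 = 1, and there is no ∂_3, so H_2 = Z.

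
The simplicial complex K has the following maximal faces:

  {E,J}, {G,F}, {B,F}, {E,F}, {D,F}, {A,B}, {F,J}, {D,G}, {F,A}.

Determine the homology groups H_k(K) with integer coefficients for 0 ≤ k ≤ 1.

H_0 = Z,  H_1 = Z^3.

Fix the vertex order A < B < D < E < F < G < J and write every simplex with vertices in increasing order. Then dim K = 1 and the simplices of K are:

  0-simplices (7): A, B, D, E, F, G, J
  1-simplices (9): AB, AF, BF, DF, DG, EF, EJ, FG, FJ

Hence C_0 ≅ Z^7, C_1 ≅ Z^9.

Boundary ∂_1: C_1 → C_0 is given by ∂[p,q] = [q] − [p].
This gives a 7×9 integer matrix of rank 6; reducing to Smith normal form yields diagonal entries (1,1,1,1,1,1).

Computing H_k = (kernel of ∂_k) / (image of ∂_{k+1}):

  H_0: rank C_0 − rank ∂_1 = 7 − 6 = 1, and the invariant factors of ∂_1 are all 1, so H_0 ≅ Z.
  H_1: rank ker ∂_1 − rank ∂_2 = (9 − 6) − 0 = 3, and there is no ∂_2, so H_1 ≅ Z^3.

As a check, the Euler characteristic is 7 − 9 = -2, which agrees with 1 − 3 = -2.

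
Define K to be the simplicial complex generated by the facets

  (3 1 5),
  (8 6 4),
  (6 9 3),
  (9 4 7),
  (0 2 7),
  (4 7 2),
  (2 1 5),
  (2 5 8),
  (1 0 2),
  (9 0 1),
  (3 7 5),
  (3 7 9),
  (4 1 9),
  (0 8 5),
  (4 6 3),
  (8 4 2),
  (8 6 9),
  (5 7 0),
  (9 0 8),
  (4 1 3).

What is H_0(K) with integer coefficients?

H_0 = Z.

Take the total order 0 < 1 < 2 < 3 < 4 < 5 < 6 < 7 < 8 < 9 on the vertex set. Then K (dimension 2) consists of the simplices:

  0-simplices (10): [0], [1], [2], [3], [4], [5], [6], [7], [8], [9]
  1-simplices (30): (30 of them)
  2-simplices (20): (20 of them)

so the chain groups are C_0 ≅ Z^10, C_1 ≅ Z^30, C_2 ≅ Z^20.

The boundary map ∂_1: C_1 → C_0 maps an edge to its endpoints' difference, ∂[p,q] = q − p. For instance
  ∂[2,8] = [8] − [2].
The resulting 10×30 matrix has rank 9, and its Smith normal form has invariant factors (1,1,1,1,1,1,1,1,1).

∂_2: C_2 → C_1 acts by ∂[p,q,r] = [q,r] − [p,r] + [p,q]. For instance
  ∂[3,7,9] = [7,9] − [3,9] + [3,7],
  ∂[1,3,4] = [3,4] − [1,4] + [1,3].
As a 30×20 matrix over Z this has rank 20, with invariant factors (1,1,1,1,1,1,1,1,1,1,1,1,1,1,1,1,1,1,1,2).

Now H_k = ker ∂_k / im ∂_{k+1}, so:

  H_0: rank C_0 − rank ∂_1 = 10 − 9 = 1, and the invariant factors of ∂_1 are all 1, so H_0 ≅ Z.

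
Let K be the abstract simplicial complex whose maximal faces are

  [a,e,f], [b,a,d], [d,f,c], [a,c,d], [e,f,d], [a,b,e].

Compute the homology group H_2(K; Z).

We work with the vertex ordering a < b < c < d < e < f. The simplices of K, each written with vertices in increasing order, are:

  0-simplices (6): a, b, c, d, e, f
  1-simplices (12): ab, ac, ad, ae, af, bd, be, cd, cf, de, df, ef
  2-simplices (6): abd, abe, acd, aef, cdf, def

giving chain groups C_0 ≅ Z^6, C_1 ≅ Z^12, C_2 ≅ Z^6.

The boundary map ∂_1: C_1 → C_0 maps an edge to its endpoints' difference, ∂[p,q] = q − p.
The resulting 6×12 matrix has rank 5, and its Smith normal form has invariant factors (1,1,1,1,1).

The boundary map ∂_2: C_2 → C_1 maps a triangle to the signed sum of its edges. For instance
  ∂aef = ef − af + ae,
  ∂cdf = df − cf + cd.
The 12×6 boundary matrix has rank 6 and Smith normal form diag(1,1,1,1,1,1).

Computing H_k = (kernel of ∂_k) / (image of ∂_{k+1}):

  H_2: rank ker ∂_2 − rank ∂_3 = (6 − 6) − 0 = 0, and there is no ∂_3, so H_2 ≅ 0.

H_2 ≅ 0.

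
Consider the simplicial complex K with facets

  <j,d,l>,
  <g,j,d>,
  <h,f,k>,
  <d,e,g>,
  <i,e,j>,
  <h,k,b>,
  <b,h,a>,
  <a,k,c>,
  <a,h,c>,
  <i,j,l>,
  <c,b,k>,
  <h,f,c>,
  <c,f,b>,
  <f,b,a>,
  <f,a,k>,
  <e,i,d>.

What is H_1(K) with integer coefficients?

Take the total order a < b < c < d < e < f < g < h < i < j < k < l on the vertex set. Then K (dimension 2) consists of the simplices:

  0-simplices (12): a, b, c, d, e, f, g, h, i, j, k, l
  1-simplices (27): ab, ac, af, ah, ak, bc, bf, bh, bk, cf, ch, ck, de, dg, di, dj, dl, eg, ei, ej, fh, fk, gj, hk, ij, il, jl
  2-simplices (16): abf, abh, ach, ack, afk, bcf, bck, bhk, cfh, deg, dei, dgj, djl, eij, fhk, ijl

giving chain groups C_0 ≅ Z^12, C_1 ≅ Z^27, C_2 ≅ Z^16.

The boundary map ∂_1: C_1 → C_0 maps an edge to its endpoints' difference, ∂[p,q] = q − p. For instance
  ∂dg = g − d.
The resulting 12×27 matrix has rank 10, and its Smith normal form has invariant factors (1,1,1,1,1,1,1,1,1,1).

Boundary ∂_2: C_2 → C_1 sends each 2-simplex [p,q,r] to [q,r] − [p,r] + [p,q]. For instance
  ∂dgj = gj − dj + dg,
  ∂eij = ij − ej + ei.
The 27×16 boundary matrix has rank 16 and Smith normal form diag(1,1,1,1,1,1,1,1,1,1,1,1,1,1,1,2).

Now H_k = ker ∂_k / im ∂_{k+1}, so:

  H_1: rank ker ∂_1 − rank ∂_2 = (27 − 10) − 16 = 1, and ∂_2 has invariant factor 2 > 1, so H_1 = Z ⊕ Z/2Z.

H_1 ≅ Z ⊕ Z/2Z.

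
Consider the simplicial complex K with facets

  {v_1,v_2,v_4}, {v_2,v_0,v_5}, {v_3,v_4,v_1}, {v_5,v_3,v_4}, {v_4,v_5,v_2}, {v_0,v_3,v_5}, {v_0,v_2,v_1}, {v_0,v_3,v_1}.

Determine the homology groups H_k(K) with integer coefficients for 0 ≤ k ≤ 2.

K has 6 vertices, 12 edges, 8 triangles.
rank ∂_0 = 0, rank ∂_1 = 5 ⇒ b_0 = 6 − 0 − 5 = 1; all invariant factors of ∂_1 are 1 so no torsion. So H_0 = Z.
rank ∂_1 = 5, rank ∂_2 = 7 ⇒ b_1 = 12 − 5 − 7 = 0; all invariant factors of ∂_2 are 1 so no torsion. So H_1 = 0.
rank ∂_2 = 7, rank ∂_3 = 0 ⇒ b_2 = 8 − 7 − 0 = 1. So H_2 = Z.

H_0 = Z,  H_1 = 0,  H_2 = Z.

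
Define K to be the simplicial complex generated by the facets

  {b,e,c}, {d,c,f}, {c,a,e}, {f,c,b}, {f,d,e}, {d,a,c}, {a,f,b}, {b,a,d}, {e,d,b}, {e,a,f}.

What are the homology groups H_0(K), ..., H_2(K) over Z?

H_0 ≅ Z,  H_1 ≅ Z/2,  H_2 = 0.

Order the vertices as a < b < c < d < e < f. Listing each simplex with vertices in this order, K has dimension 2 with simplices:

  0-simplices (6): a, b, c, d, e, f
  1-simplices (15): ab, ac, ad, ae, af, bc, bd, be, bf, cd, ce, cf, de, df, ef
  2-simplices (10): abd, abf, acd, ace, aef, bce, bcf, bde, cdf, def

Hence C_0 ≅ Z^6, C_1 ≅ Z^15, C_2 ≅ Z^10.

The boundary map ∂_1: C_1 → C_0 maps an edge to its endpoints' difference, ∂[p,q] = q − p. For instance
  ∂bd = d − b.
As a 6×15 matrix over Z this has rank 5, with invariant factors (1,1,1,1,1).

∂_2: C_2 → C_1 maps a triangle to the signed sum of its edges. For instance
  ∂ace = ce − ae + ac,
  ∂acd = cd − ad + ac.
As a 15×10 matrix over Z this has rank 10, with invariant factors (1,1,1,1,1,1,1,1,1,2).

Now H_k = ker ∂_k / im ∂_{k+1}, so:

  H_0: rank C_0 − rank ∂_1 = 6 − 5 = 1, and the invariant factors of ∂_1 are all 1, so H_0 ≅ Z.
  H_1: rank ker ∂_1 − rank ∂_2 = (15 − 5) − 10 = 0, and ∂_2 has invariant factor 2 > 1, so H_1 ≅ Z/2.
  H_2: rank ker ∂_2 − rank ∂_3 = (10 − 10) − 0 = 0, and there is no ∂_3, so H_2 ≅ 0.

(K is a triangulation of the real projective plane RP^2.)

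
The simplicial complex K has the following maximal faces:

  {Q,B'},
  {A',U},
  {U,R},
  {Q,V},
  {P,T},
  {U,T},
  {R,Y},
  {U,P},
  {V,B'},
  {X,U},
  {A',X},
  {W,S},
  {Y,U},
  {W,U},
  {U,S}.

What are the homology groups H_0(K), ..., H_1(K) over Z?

H_0 = Z^2,  H_1 = Z^5.

We work with the vertex ordering P < Q < R < S < T < U < V < W < X < Y < A' < B'. The simplices of K, each written with vertices in increasing order, are:

  0-simplices (12): [P], [Q], [R], [S], [T], [U], [V], [W], [X], [Y], [A'], [B']
  1-simplices (15): [P,T], [P,U], [Q,V], [Q,B'], [R,U], [R,Y], [S,U], [S,W], [T,U], [U,W], [U,X], [U,Y], [U,A'], [V,B'], [X,A']

Hence C_0 ≅ Z^12, C_1 ≅ Z^15.

∂_1: C_1 → C_0 is given by ∂[p,q] = [q] − [p]. For instance
  ∂[X,A'] = [A'] − [X].
The 12×15 boundary matrix has rank 10 and Smith normal form diag(1,1,1,1,1,1,1,1,1,1).

Reading off H_k = ker ∂_k / im ∂_{k+1}:

  H_0: rank C_0 − rank ∂_1 = 12 − 10 = 2, and the invariant factors of ∂_1 are all 1, so H_0 = Z^2.
  H_1: rank ker ∂_1 − rank ∂_2 = (15 − 10) − 0 = 5, and there is no ∂_2, so H_1 = Z^5.

As a check, the Euler characteristic is 12 − 15 = -3, which agrees with 2 − 5 = -3.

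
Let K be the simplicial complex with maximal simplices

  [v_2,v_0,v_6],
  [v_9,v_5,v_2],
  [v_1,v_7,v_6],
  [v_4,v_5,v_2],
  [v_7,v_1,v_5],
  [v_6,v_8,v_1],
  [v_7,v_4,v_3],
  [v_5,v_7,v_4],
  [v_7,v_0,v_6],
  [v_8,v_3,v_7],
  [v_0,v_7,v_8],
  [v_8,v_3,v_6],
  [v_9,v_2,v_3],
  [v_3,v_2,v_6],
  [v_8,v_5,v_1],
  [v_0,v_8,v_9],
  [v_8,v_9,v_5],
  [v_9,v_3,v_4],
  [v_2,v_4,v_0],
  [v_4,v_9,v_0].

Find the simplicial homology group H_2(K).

H_2 ≅ 0.

Take the total order v_0 < v_1 < v_2 < v_3 < v_4 < v_5 < v_6 < v_7 < v_8 < v_9 on the vertex set. Then K (dimension 2) consists of the simplices:

  0-simplices (10): [v_0], [v_1], [v_2], [v_3], [v_4], [v_5], [v_6], [v_7], [v_8], [v_9]
  1-simplices (30): (30 of them)
  2-simplices (20): (20 of them)

giving chain groups C_0 ≅ Z^10, C_1 ≅ Z^30, C_2 ≅ Z^20.

∂_1: C_1 → C_0 sends each edge [p,q] (with p < q) to q − p.
The resulting 10×30 matrix has rank 9, and its Smith normal form has invariant factors (1,1,1,1,1,1,1,1,1).

Boundary ∂_2: C_2 → C_1 sends each 2-simplex [p,q,r] to [q,r] − [p,r] + [p,q]. For instance
  ∂[v_0,v_8,v_9] = [v_8,v_9] − [v_0,v_9] + [v_0,v_8],
  ∂[v_2,v_4,v_5] = [v_4,v_5] − [v_2,v_5] + [v_2,v_4].
This gives a 30×20 integer matrix of rank 20; reducing to Smith normal form yields diagonal entries (1,1,1,1,1,1,1,1,1,1,1,1,1,1,1,1,1,1,1,2).

Now H_k = ker ∂_k / im ∂_{k+1}, so:

  H_2: rank ker ∂_2 − rank ∂_3 = (20 − 20) − 0 = 0, and there is no ∂_3, so H_2 = 0.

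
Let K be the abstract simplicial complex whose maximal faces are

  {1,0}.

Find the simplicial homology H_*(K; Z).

Take the total order 0 < 1 on the vertex set. Then K (dimension 1) consists of the simplices:

  0-simplices (2): [0], [1]
  1-simplices (1): [0,1]

Hence C_0 ≅ Z^2, C_1 ≅ Z^1.

The boundary map ∂_1: C_1 → C_0 maps an edge to its endpoints' difference, ∂[p,q] = q − p. For instance
  ∂[0,1] = [1] − [0].
The resulting 2×1 matrix has rank 1, and its Smith normal form has invariant factors (1).

From H_k ≅ ker(∂_k) / im(∂_{k+1}) we obtain:

  H_0: rank C_0 − rank ∂_1 = 2 − 1 = 1, and the invariant factors of ∂_1 are all 1, so H_0 ≅ Z.
  H_1: rank ker ∂_1 − rank ∂_2 = (1 − 1) − 0 = 0, and there is no ∂_2, so H_1 ≅ 0.

H_0 = Z,  H_1 = 0.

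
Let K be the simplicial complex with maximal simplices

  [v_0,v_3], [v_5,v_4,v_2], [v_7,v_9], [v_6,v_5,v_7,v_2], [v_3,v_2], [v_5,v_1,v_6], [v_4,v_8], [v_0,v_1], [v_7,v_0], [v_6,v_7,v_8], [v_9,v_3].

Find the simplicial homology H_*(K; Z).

H_0 = Z,  H_1 = Z^4,  H_2 = 0,  H_3 = 0.

Take the total order v_0 < v_1 < v_2 < v_3 < v_4 < v_5 < v_6 < v_7 < v_8 < v_9 on the vertex set. Then K (dimension 3) consists of the simplices:

  0-simplices (10): [v_0], [v_1], [v_2], [v_3], [v_4], [v_5], [v_6], [v_7], [v_8], [v_9]
  1-simplices (19): (19 of them)
  2-simplices (7): [v_1,v_5,v_6], [v_2,v_4,v_5], [v_2,v_5,v_6], [v_2,v_5,v_7], [v_2,v_6,v_7], [v_5,v_6,v_7], [v_6,v_7,v_8]
  3-simplices (1): [v_2,v_5,v_6,v_7]

giving chain groups C_0 ≅ Z^10, C_1 ≅ Z^19, C_2 ≅ Z^7, C_3 ≅ Z^1.

∂_1: C_1 → C_0 sends each edge [p,q] (with p < q) to q − p. For instance
  ∂[v_0,v_1] = [v_1] − [v_0].
The 10×19 boundary matrix has rank 9 and Smith normal form diag(1,1,1,1,1,1,1,1,1).

∂_2: C_2 → C_1 sends each 2-simplex [p,q,r] to [q,r] − [p,r] + [p,q]. For instance
  ∂[v_6,v_7,v_8] = [v_7,v_8] − [v_6,v_8] + [v_6,v_7],
  ∂[v_2,v_5,v_7] = [v_5,v_7] − [v_2,v_7] + [v_2,v_5].
The resulting 19×7 matrix has rank 6, and its Smith normal form has invariant factors (1,1,1,1,1,1).

∂_3: C_3 → C_2 sends each 3-simplex σ to the alternating sum Σ_i (−1)^i (σ with its i-th vertex removed). For instance
  ∂[v_2,v_5,v_6,v_7] = [v_5,v_6,v_7] − [v_2,v_6,v_7] + [v_2,v_5,v_7] − [v_2,v_5,v_6].
This gives a 7×1 integer matrix of rank 1; reducing to Smith normal form yields diagonal entries (1).

Computing H_k = (kernel of ∂_k) / (image of ∂_{k+1}):

  H_0: rank C_0 − rank ∂_1 = 10 − 9 = 1, and the invariant factors of ∂_1 are all 1, so H_0 ≅ Z.
  H_1: rank ker ∂_1 − rank ∂_2 = (19 − 9) − 6 = 4, and the invariant factors of ∂_2 are all 1, so H_1 ≅ Z^4.
  H_2: rank ker ∂_2 − rank ∂_3 = (7 − 6) − 1 = 0, and the invariant factors of ∂_3 are all 1, so H_2 ≅ 0.
  H_3: rank ker ∂_3 − rank ∂_4 = (1 − 1) − 0 = 0, and there is no ∂_4, so H_3 ≅ 0.

As a check, the Euler characteristic is 10 − 19 + 7 − 1 = -3, which agrees with 1 − 4 + 0 − 0 = -3.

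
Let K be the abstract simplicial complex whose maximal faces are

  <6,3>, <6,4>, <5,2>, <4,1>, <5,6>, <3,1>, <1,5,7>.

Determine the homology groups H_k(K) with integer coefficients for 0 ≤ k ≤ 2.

H_0 ≅ Z,  H_1 ≅ Z^2,  H_2 = 0.

Order the vertices as 1 < 2 < 3 < 4 < 5 < 6 < 7. Listing each simplex with vertices in this order, K has dimension 2 with simplices:

  0-simplices (7): [1], [2], [3], [4], [5], [6], [7]
  1-simplices (9): [1,3], [1,4], [1,5], [1,7], [2,5], [3,6], [4,6], [5,6], [5,7]
  2-simplices (1): [1,5,7]

giving chain groups C_0 ≅ Z^7, C_1 ≅ Z^9, C_2 ≅ Z^1.

Boundary ∂_1: C_1 → C_0 sends each edge [p,q] (with p < q) to q − p.
The 7×9 boundary matrix has rank 6 and Smith normal form diag(1,1,1,1,1,1).

Boundary ∂_2: C_2 → C_1 maps a triangle to the signed sum of its edges. For instance
  ∂[1,5,7] = [5,7] − [1,7] + [1,5].
The resulting 9×1 matrix has rank 1, and its Smith normal form has invariant factors (1).

From H_k ≅ ker(∂_k) / im(∂_{k+1}) we obtain:

  H_0: rank C_0 − rank ∂_1 = 7 − 6 = 1, and the invariant factors of ∂_1 are all 1, so H_0 = Z.
  H_1: rank ker ∂_1 − rank ∂_2 = (9 − 6) − 1 = 2, and the invariant factors of ∂_2 are all 1, so H_1 = Z^2.
  H_2: rank ker ∂_2 − rank ∂_3 = (1 − 1) − 0 = 0, and there is no ∂_3, so H_2 = 0.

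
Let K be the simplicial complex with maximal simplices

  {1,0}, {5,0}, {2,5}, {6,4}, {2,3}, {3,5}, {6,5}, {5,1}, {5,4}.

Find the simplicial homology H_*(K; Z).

H_0 ≅ Z,  H_1 ≅ Z^3.

Fix the vertex order 0 < 1 < 2 < 3 < 4 < 5 < 6 and write every simplex with vertices in increasing order. Then dim K = 1 and the simplices of K are:

  0-simplices (7): [0], [1], [2], [3], [4], [5], [6]
  1-simplices (9): [0,1], [0,5], [1,5], [2,3], [2,5], [3,5], [4,5], [4,6], [5,6]

so the chain groups are C_0 ≅ Z^7, C_1 ≅ Z^9.

∂_1: C_1 → C_0 maps an edge to its endpoints' difference, ∂[p,q] = q − p. For instance
  ∂[4,5] = [5] − [4].
As a 7×9 matrix over Z this has rank 6, with invariant factors (1,1,1,1,1,1).

Now H_k = ker ∂_k / im ∂_{k+1}, so:

  H_0: rank C_0 − rank ∂_1 = 7 − 6 = 1, and the invariant factors of ∂_1 are all 1, so H_0 ≅ Z.
  H_1: rank ker ∂_1 − rank ∂_2 = (9 − 6) − 0 = 3, and there is no ∂_2, so H_1 ≅ Z^3.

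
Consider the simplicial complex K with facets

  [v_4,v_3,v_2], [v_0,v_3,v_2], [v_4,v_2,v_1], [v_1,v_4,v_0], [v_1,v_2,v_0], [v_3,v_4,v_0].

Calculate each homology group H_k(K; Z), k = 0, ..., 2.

Order the vertices as v_0 < v_1 < v_2 < v_3 < v_4. Listing each simplex with vertices in this order, K has dimension 2 with simplices:

  0-simplices (5): [v_0], [v_1], [v_2], [v_3], [v_4]
  1-simplices (9): [v_0,v_1], [v_0,v_2], [v_0,v_3], [v_0,v_4], [v_1,v_2], [v_1,v_4], [v_2,v_3], [v_2,v_4], [v_3,v_4]
  2-simplices (6): [v_0,v_1,v_2], [v_0,v_1,v_4], [v_0,v_2,v_3], [v_0,v_3,v_4], [v_1,v_2,v_4], [v_2,v_3,v_4]

so the chain groups are C_0 ≅ Z^5, C_1 ≅ Z^9, C_2 ≅ Z^6.

∂_1: C_1 → C_0 is given by ∂[p,q] = [q] − [p]. For instance
  ∂[v_1,v_4] = [v_4] − [v_1].
This gives a 5×9 integer matrix of rank 4; reducing to Smith normal form yields diagonal entries (1,1,1,1).

The boundary map ∂_2: C_2 → C_1 acts by ∂[p,q,r] = [q,r] − [p,r] + [p,q]. For instance
  ∂[v_0,v_3,v_4] = [v_3,v_4] − [v_0,v_4] + [v_0,v_3],
  ∂[v_0,v_2,v_3] = [v_2,v_3] − [v_0,v_3] + [v_0,v_2].
This gives a 9×6 integer matrix of rank 5; reducing to Smith normal form yields diagonal entries (1,1,1,1,1).

Now H_k = ker ∂_k / im ∂_{k+1}, so:

  H_0: rank C_0 − rank ∂_1 = 5 − 4 = 1, and the invariant factors of ∂_1 are all 1, so H_0 = Z.
  H_1: rank ker ∂_1 − rank ∂_2 = (9 − 4) − 5 = 0, and the invariant factors of ∂_2 are all 1, so H_1 = 0.
  H_2: rank ker ∂_2 − rank ∂_3 = (6 − 5) − 0 = 1, and there is no ∂_3, so H_2 = Z.

As a check, the Euler characteristic is 5 − 9 + 6 = 2, which agrees with 1 − 0 + 1 = 2.

H_0 ≅ Z,  H_1 = 0,  H_2 ≅ Z.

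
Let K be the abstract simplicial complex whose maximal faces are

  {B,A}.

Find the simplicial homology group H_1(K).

K has 2 vertices, 1 edge.
rank ∂_1 = 1, rank ∂_2 = 0 ⇒ b_1 = 1 − 1 − 0 = 0. So H_1 ≅ 0.

H_1 ≅ 0.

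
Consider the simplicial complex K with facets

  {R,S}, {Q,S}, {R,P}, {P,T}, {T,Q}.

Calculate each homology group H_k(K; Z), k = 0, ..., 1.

H_0 = Z,  H_1 = Z.

K has 5 vertices, 5 edges.
rank ∂_0 = 0, rank ∂_1 = 4 ⇒ b_0 = 5 − 0 − 4 = 1; all invariant factors of ∂_1 are 1 so no torsion. So H_0 = Z.
rank ∂_1 = 4, rank ∂_2 = 0 ⇒ b_1 = 5 − 4 − 0 = 1. So H_1 = Z.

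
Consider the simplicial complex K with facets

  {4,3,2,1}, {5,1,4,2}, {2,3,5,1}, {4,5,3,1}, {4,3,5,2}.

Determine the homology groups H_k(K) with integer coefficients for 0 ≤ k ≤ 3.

Fix the vertex order 1 < 2 < 3 < 4 < 5 and write every simplex with vertices in increasing order. Then dim K = 3 and the simplices of K are:

  0-simplices (5): [1], [2], [3], [4], [5]
  1-simplices (10): [1,2], [1,3], [1,4], [1,5], [2,3], [2,4], [2,5], [3,4], [3,5], [4,5]
  2-simplices (10): [1,2,3], [1,2,4], [1,2,5], [1,3,4], [1,3,5], [1,4,5], [2,3,4], [2,3,5], [2,4,5], [3,4,5]
  3-simplices (5): [1,2,3,4], [1,2,3,5], [1,2,4,5], [1,3,4,5], [2,3,4,5]

Hence C_0 ≅ Z^5, C_1 ≅ Z^10, C_2 ≅ Z^10, C_3 ≅ Z^5.

The boundary map ∂_1: C_1 → C_0 is given by ∂[p,q] = [q] − [p].
The resulting 5×10 matrix has rank 4, and its Smith normal form has invariant factors (1,1,1,1).

∂_2: C_2 → C_1 acts by ∂[p,q,r] = [q,r] − [p,r] + [p,q]. For instance
  ∂[1,2,4] = [2,4] − [1,4] + [1,2],
  ∂[1,4,5] = [4,5] − [1,5] + [1,4].
The 10×10 boundary matrix has rank 6 and Smith normal form diag(1,1,1,1,1,1).

The boundary map ∂_3: C_3 → C_2 sends each 3-simplex σ to the alternating sum Σ_i (−1)^i (σ with its i-th vertex removed). For instance
  ∂[1,3,4,5] = [3,4,5] − [1,4,5] + [1,3,5] − [1,3,4],
  ∂[1,2,3,4] = [2,3,4] − [1,3,4] + [1,2,4] − [1,2,3].
This gives a 10×5 integer matrix of rank 4; reducing to Smith normal form yields diagonal entries (1,1,1,1).

From H_k ≅ ker(∂_k) / im(∂_{k+1}) we obtain:

  H_0: rank C_0 − rank ∂_1 = 5 − 4 = 1, and the invariant factors of ∂_1 are all 1, so H_0 = Z.
  H_1: rank ker ∂_1 − rank ∂_2 = (10 − 4) − 6 = 0, and the invariant factors of ∂_2 are all 1, so H_1 = 0.
  H_2: rank ker ∂_2 − rank ∂_3 = (10 − 6) − 4 = 0, and the invariant factors of ∂_3 are all 1, so H_2 = 0.
  H_3: rank ker ∂_3 − rank ∂_4 = (5 − 4) − 0 = 1, and there is no ∂_4, so H_3 = Z.

(K is a triangulation of the 3-sphere S^3.)

H_0 ≅ Z,  H_1 = 0,  H_2 = 0,  H_3 ≅ Z.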